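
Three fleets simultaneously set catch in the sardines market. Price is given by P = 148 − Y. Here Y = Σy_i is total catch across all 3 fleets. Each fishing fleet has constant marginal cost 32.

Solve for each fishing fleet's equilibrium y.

29

A representative fishing fleet's profit is π_i = y_i(148 − Y) − 32y_i, with Y = y_i + Σ_{j≠i} y_j.
First-order condition: 116 − 2y_i − Σ_{j≠i} y_j = 0.
With identical fishing fleets, set every y_j = y: then 116 − 2y − 2y = 0, i.e. y = 116/4 = 29.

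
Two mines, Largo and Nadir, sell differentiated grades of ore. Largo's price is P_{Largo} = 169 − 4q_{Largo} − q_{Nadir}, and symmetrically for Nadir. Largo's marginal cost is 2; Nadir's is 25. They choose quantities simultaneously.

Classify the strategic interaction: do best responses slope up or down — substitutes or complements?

Mine Largo's profit: π = q_{Largo}(169 − 4q_{Largo} − q_{Nadir}) − 2q_{Largo}.
∂π/∂q_{Largo} = 167 − 8q_{Largo} − q_{Nadir} = 0 ⇒ q_{Largo} = 20.875 − 0.125q_{Nadir}.
The best-response slope dq_{Largo}/dq_{Nadir} = −0.125 < 0: the reaction function is downward-sloping, so the choices are strategic substitutes.

strategic substitutes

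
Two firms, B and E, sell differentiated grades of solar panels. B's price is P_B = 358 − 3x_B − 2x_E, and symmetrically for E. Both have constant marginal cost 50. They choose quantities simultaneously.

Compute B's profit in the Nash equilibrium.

Firm B's profit: π = x_B(358 − 3x_B − 2x_E) − 50x_B.
∂π/∂x_B = 308 − 6x_B − 2x_E = 0 ⇒ x_B = 154/3 − (1/3)x_E.
By symmetry x_E = x_B; substituting into the reaction function, (4/3)x_B = 154/3 and x_B = 38.5.
P_B = 358 − 3·38.5 − 2·38.5 = 165.5.
Profit = (165.5 − 50)·38.5 = 4446.75.

4446.75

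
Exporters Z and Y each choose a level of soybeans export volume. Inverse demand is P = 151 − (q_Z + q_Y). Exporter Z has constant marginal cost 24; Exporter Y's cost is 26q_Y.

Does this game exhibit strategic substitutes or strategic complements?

strategic substitutes

Exporter Z's profit: π = q_Z(151 − (q_Z + q_Y)) − 24q_Z.
∂π/∂q_Z = 127 − 2q_Z − q_Y = 0, so q_Z = 63.5 − 0.5q_Y.
The best-response slope dq_Z/dq_Y = −0.5 < 0: the reaction function is downward-sloping, so the choices are strategic substitutes.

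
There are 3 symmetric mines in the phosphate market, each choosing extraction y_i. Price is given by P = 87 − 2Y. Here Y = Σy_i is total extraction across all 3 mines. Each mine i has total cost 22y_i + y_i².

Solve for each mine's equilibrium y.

6.5

A representative mine's profit is π_i = y_i(87 − 2Y) − 22y_i − y_i², with Y = y_i + Σ_{j≠i} y_j.
First-order condition: 65 − 6y_i − 2Σ_{j≠i} y_j = 0.
Imposing symmetry (y_j = y for all j) turns Σ_{j≠i} y_j into 2y, so 65 = 10y and y = 6.5.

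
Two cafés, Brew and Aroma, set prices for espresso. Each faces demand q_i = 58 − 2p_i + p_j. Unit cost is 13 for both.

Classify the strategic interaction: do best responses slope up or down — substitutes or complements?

strategic complements

Brew's profit: π = (p_{Brew} − 13)(58 − 2p_{Brew} + p_{Aroma}).
∂π/∂p_{Brew} = 84 − 4p_{Brew} + p_{Aroma} = 0 ⇒ p_{Brew} = 21 + 0.25p_{Aroma}.
The best-response slope dp_{Brew}/dp_{Aroma} = 0.25 > 0: the reaction function is upward-sloping, so the choices are strategic complements.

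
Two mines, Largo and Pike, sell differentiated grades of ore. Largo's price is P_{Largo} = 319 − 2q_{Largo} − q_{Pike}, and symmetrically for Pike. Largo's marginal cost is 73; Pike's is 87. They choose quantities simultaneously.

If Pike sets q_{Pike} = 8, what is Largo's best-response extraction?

59.5

Mine Largo's profit: π = q_{Largo}(319 − 2q_{Largo} − q_{Pike}) − 73q_{Largo}.
∂π/∂q_{Largo} = 246 − 4q_{Largo} − q_{Pike} = 0 ⇒ q_{Largo} = 61.5 − 0.25q_{Pike}.
At q_{Pike} = 8: q_{Largo} = 61.5 − 0.25·8 = 59.5.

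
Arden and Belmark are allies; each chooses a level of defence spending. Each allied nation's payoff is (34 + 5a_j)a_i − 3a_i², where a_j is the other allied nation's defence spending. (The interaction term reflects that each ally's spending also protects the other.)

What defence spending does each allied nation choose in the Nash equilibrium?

Arden's payoff is (34 + 5a_B)a_A − 3a_A².
∂π/∂a_A = 34 + 5a_B − 6a_A = 0, so a_A = 17/3 + (5/6)a_B.
The game is symmetric, so in equilibrium a_B = a_A: the reaction function gives (1/6)a_A = 17/3, hence a_A = 34.

34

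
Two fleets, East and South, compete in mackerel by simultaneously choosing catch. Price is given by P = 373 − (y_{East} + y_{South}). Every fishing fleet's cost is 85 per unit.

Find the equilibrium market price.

Fishing fleet East's profit: π = y_{East}(373 − (y_{East} + y_{South})) − 85y_{East}.
∂π/∂y_{East} = 288 − 2y_{East} − y_{South} = 0, so y_{East} = 144 − 0.5y_{South}.
By symmetry y_{South} = y_{East}; substituting into the reaction function, 1.5y_{East} = 144 and y_{East} = 96.
Equilibrium price: P = 373 − 192 = 181.

181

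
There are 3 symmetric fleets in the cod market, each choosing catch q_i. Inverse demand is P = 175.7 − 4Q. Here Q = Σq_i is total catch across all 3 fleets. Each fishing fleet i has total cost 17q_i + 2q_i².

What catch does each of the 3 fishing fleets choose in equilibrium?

7.935

A representative fishing fleet's profit is π_i = q_i(175.7 − 4Q) − 17q_i − 2q_i², with Q = q_i + Σ_{j≠i} q_j.
First-order condition: 158.7 − 12q_i − 4Σ_{j≠i} q_j = 0.
Imposing symmetry (q_j = q for all j) turns Σ_{j≠i} q_j into 2q, so 158.7 = 20q and q = 7.935.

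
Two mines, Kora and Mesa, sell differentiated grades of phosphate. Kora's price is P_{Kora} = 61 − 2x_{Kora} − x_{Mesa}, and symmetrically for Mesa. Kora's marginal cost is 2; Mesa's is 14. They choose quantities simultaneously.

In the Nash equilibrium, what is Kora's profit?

317.52

Mine Kora's profit: π = x_{Kora}(61 − 2x_{Kora} − x_{Mesa}) − 2x_{Kora}.
∂π/∂x_{Kora} = 59 − 4x_{Kora} − x_{Mesa} = 0 ⇒ x_{Kora} = 14.75 − 0.25x_{Mesa}.
Similarly x_{Mesa} = 11.75 − 0.25x_{Kora}.
Solving the two reaction functions simultaneously: (1 − (−0.25)(−0.25))x_{Kora} = 14.75 − 0.25·11.75, so 0.9375x_{Kora} = 11.8125 and x_{Kora} = 12.6.
Then x_{Mesa} = 11.75 − 0.25·12.6 = 8.6.
P_{Kora} = 61 − 2·12.6 − 8.6 = 27.2.
Profit = (27.2 − 2)·12.6 = 317.52.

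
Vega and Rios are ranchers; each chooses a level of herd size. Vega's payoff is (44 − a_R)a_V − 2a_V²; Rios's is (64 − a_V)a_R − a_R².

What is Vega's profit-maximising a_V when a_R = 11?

8.25

Expanding Vega's payoff: 44a_V − a_Ra_V − 2a_V².
∂π/∂a_V = 44 − a_R − 4a_V = 0, so a_V = 11 − 0.25a_R.
At a_R = 11: a_V = 11 − 0.25·11 = 8.25.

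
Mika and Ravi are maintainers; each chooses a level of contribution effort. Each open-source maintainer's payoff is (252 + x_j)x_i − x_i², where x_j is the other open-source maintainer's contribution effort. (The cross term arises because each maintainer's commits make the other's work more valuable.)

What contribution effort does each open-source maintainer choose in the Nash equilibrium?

Mika's payoff is (252 + x_R)x_M − x_M².
∂π/∂x_M = 252 + x_R − 2x_M = 0, so x_M = 126 + 0.5x_R.
By symmetry x_R = x_M; substituting into the reaction function, 0.5x_M = 126 and x_M = 252.

252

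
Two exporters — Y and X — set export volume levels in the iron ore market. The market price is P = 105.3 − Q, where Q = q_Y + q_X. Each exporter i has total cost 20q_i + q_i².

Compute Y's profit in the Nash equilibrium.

582.0872

Exporter Y's profit: π = q_Y(105.3 − (q_Y + q_X)) − 20q_Y − q_Y².
∂π/∂q_Y = 85.3 − 4q_Y − q_X = 0, so q_Y = 21.325 − 0.25q_X.
Setting q_Y = q_X in the reaction function: q_Y = 21.325 − 0.25q_Y, so q_Y = 21.325 / 1.25 = 17.06.
Price P = 105.3 − 34.12 = 71.18.
Y's profit: (71.18 − 20)·17.06 − (17.06)² = 582.0872.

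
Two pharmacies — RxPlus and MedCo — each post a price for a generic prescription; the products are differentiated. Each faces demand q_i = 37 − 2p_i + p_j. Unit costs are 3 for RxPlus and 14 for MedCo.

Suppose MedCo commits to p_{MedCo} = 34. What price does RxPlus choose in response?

RxPlus's profit: π = (p_{RxPlus} − 3)(37 − 2p_{RxPlus} + p_{MedCo}).
∂π/∂p_{RxPlus} = 43 − 4p_{RxPlus} + p_{MedCo} = 0 ⇒ p_{RxPlus} = 10.75 + 0.25p_{MedCo}.
At p_{MedCo} = 34: p_{RxPlus} = 10.75 + 0.25·34 = 19.25.

19.25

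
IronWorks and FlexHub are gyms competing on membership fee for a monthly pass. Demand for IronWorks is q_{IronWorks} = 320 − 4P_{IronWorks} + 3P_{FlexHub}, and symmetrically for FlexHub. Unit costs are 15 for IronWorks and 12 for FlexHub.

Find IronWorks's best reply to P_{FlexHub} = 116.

IronWorks's profit: π = (P_{IronWorks} − 15)(320 − 4P_{IronWorks} + 3P_{FlexHub}).
∂π/∂P_{IronWorks} = 380 − 8P_{IronWorks} + 3P_{FlexHub} = 0 ⇒ P_{IronWorks} = 47.5 + 0.375P_{FlexHub}.
At P_{FlexHub} = 116: P_{IronWorks} = 47.5 + 0.375·116 = 91.

91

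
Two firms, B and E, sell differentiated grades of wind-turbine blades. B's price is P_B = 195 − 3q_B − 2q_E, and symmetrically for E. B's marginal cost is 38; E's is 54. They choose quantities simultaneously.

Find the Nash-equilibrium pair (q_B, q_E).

20.625, 16.625

Firm B's profit: π = q_B(195 − 3q_B − 2q_E) − 38q_B.
∂π/∂q_B = 157 − 6q_B − 2q_E = 0 ⇒ q_B = 157/6 − (1/3)q_E.
Similarly q_E = 23.5 − (1/3)q_B.
Substituting the second reaction function into the first: q_B = 157/6 − (1/3)(23.5 − (1/3)q_B), which gives (8/9)q_B = 55/3 ⇒ q_B = 20.625.
Then q_E = 23.5 − (1/3)·20.625 = 16.625.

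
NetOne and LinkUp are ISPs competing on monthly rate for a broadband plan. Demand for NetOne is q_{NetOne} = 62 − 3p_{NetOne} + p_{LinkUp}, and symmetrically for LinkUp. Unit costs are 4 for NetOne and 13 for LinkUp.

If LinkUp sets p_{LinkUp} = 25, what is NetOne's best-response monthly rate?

NetOne's profit: π = (p_{NetOne} − 4)(62 − 3p_{NetOne} + p_{LinkUp}).
∂π/∂p_{NetOne} = 74 − 6p_{NetOne} + p_{LinkUp} = 0 ⇒ p_{NetOne} = 37/3 + (1/6)p_{LinkUp}.
At p_{LinkUp} = 25: p_{NetOne} = 37/3 + (1/6)·25 = 16.5.

16.5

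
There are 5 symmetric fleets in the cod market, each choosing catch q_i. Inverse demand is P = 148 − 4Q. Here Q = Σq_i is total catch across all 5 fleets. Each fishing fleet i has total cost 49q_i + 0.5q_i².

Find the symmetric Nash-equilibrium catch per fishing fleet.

A representative fishing fleet's profit is π_i = q_i(148 − 4Q) − 49q_i − 0.5q_i², with Q = q_i + Σ_{j≠i} q_j.
First-order condition: 99 − 9q_i − 4Σ_{j≠i} q_j = 0.
In a symmetric equilibrium every fishing fleet chooses the same q, so Σ_{j≠i} q_j = 4q. The condition becomes 99 − 25q = 0, giving q = 99/25 = 3.96.

3.96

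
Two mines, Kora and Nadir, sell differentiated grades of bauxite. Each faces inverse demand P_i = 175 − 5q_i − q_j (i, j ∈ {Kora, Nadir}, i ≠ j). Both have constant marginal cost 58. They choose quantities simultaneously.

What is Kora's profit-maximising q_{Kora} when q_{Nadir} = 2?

Mine Kora's profit: π = q_{Kora}(175 − 5q_{Kora} − q_{Nadir}) − 58q_{Kora}.
∂π/∂q_{Kora} = 117 − 10q_{Kora} − q_{Nadir} = 0 ⇒ q_{Kora} = 11.7 − 0.1q_{Nadir}.
At q_{Nadir} = 2: q_{Kora} = 11.7 − 0.1·2 = 11.5.

11.5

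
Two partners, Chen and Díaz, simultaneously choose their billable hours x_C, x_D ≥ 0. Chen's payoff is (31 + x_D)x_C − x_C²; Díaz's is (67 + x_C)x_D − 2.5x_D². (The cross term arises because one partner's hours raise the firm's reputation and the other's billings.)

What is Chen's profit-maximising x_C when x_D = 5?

18

Expanding Chen's payoff: 31x_C + x_Dx_C − x_C².
∂π/∂x_C = 31 + x_D − 2x_C = 0, so x_C = 15.5 + 0.5x_D.
At x_D = 5: x_C = 15.5 + 0.5·5 = 18.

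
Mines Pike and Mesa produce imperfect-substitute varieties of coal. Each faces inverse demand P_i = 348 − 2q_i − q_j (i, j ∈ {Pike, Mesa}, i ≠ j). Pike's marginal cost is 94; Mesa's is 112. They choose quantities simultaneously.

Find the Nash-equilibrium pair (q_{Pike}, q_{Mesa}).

52, 46

Mine Pike's profit: π = q_{Pike}(348 − 2q_{Pike} − q_{Mesa}) − 94q_{Pike}.
∂π/∂q_{Pike} = 254 − 4q_{Pike} − q_{Mesa} = 0 ⇒ q_{Pike} = 63.5 − 0.25q_{Mesa}.
Similarly q_{Mesa} = 59 − 0.25q_{Pike}.
Substituting the second reaction function into the first: q_{Pike} = 63.5 − 0.25(59 − 0.25q_{Pike}), which gives 0.9375q_{Pike} = 48.75 ⇒ q_{Pike} = 52.
Then q_{Mesa} = 59 − 0.25·52 = 46.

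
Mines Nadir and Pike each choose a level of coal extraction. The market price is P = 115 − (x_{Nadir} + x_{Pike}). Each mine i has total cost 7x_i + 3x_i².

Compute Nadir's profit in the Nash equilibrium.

576

Mine Nadir's profit: π = x_{Nadir}(115 − (x_{Nadir} + x_{Pike})) − 7x_{Nadir} − 3x_{Nadir}².
∂π/∂x_{Nadir} = 108 − 8x_{Nadir} − x_{Pike} = 0, so x_{Nadir} = 13.5 − 0.125x_{Pike}.
The game is symmetric, so in equilibrium x_{Pike} = x_{Nadir}: the reaction function gives 1.125x_{Nadir} = 13.5, hence x_{Nadir} = 12.
Price P = 115 − 24 = 91.
Nadir's profit: (91 − 7)·12 − 3(12)² = 576.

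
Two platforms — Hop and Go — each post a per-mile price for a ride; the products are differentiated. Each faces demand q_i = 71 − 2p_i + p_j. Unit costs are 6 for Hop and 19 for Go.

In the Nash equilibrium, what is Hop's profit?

1095.12

Hop's profit: π = (p_{Hop} − 6)(71 − 2p_{Hop} + p_{Go}).
∂π/∂p_{Hop} = 83 − 4p_{Hop} + p_{Go} = 0 ⇒ p_{Hop} = 20.75 + 0.25p_{Go}.
Similarly p_{Go} = 27.25 + 0.25p_{Hop}.
Plugging p_{Go} into Hop's best response: p_{Hop} = 20.75 + 0.25(27.25 + 0.25p_{Hop}) ⇒ 0.9375p_{Hop} = 27.5625, so p_{Hop} = 29.4.
Then p_{Go} = 27.25 + 0.25·29.4 = 34.6.
q_{Hop} = 71 − 2·29.4 + 34.6 = 46.8.
Profit = (29.4 − 6)·46.8 = 1095.12.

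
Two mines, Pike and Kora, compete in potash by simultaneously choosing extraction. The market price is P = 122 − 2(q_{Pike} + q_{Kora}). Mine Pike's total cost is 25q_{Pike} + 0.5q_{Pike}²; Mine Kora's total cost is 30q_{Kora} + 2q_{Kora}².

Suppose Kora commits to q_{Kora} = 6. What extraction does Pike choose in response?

Mine Pike's profit: π = q_{Pike}(122 − 2(q_{Pike} + q_{Kora})) − 25q_{Pike} − 0.5q_{Pike}².
∂π/∂q_{Pike} = 97 − 5q_{Pike} − 2q_{Kora} = 0, so q_{Pike} = 19.4 − 0.4q_{Kora}.
At q_{Kora} = 6: q_{Pike} = 19.4 − 0.4·6 = 17.

17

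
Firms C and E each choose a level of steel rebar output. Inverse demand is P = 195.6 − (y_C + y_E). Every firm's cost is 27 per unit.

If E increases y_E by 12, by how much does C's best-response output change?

Firm C's profit: π = y_C(195.6 − (y_C + y_E)) − 27y_C.
∂π/∂y_C = 168.6 − 2y_C − y_E = 0, so y_C = 84.3 − 0.5y_E.
The reaction-function slope is −0.5, so a 12-unit rise in y_E moves y_C by −0.5 × 12 = −6. C's best response falls — the actions are strategic substitutes.

-6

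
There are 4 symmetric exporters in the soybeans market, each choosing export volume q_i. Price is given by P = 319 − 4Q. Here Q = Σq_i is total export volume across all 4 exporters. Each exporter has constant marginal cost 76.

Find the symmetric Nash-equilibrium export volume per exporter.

12.15

A representative exporter's profit is π_i = q_i(319 − 4Q) − 76q_i, with Q = q_i + Σ_{j≠i} q_j.
First-order condition: 243 − 8q_i − 4Σ_{j≠i} q_j = 0.
In a symmetric equilibrium every exporter chooses the same q, so Σ_{j≠i} q_j = 3q. The condition becomes 243 − 20q = 0, giving q = 243/20 = 12.15.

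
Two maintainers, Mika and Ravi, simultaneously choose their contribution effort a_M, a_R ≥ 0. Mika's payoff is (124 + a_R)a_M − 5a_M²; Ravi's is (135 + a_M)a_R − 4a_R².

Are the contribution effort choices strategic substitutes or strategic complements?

Expanding Mika's payoff: 124a_M + a_Ra_M − 5a_M².
∂π/∂a_M = 124 + a_R − 10a_M = 0, so a_M = 12.4 + 0.1a_R.
The best-response slope da_M/da_R = 0.1 > 0: the reaction function is upward-sloping, so the choices are strategic complements.

strategic complements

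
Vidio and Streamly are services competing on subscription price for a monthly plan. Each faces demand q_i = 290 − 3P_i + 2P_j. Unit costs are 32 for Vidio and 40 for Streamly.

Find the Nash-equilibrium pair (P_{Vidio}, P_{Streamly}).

Vidio's profit: π = (P_{Vidio} − 32)(290 − 3P_{Vidio} + 2P_{Streamly}).
∂π/∂P_{Vidio} = 386 − 6P_{Vidio} + 2P_{Streamly} = 0 ⇒ P_{Vidio} = 193/3 + (1/3)P_{Streamly}.
Similarly P_{Streamly} = 205/3 + (1/3)P_{Vidio}.
Solving the two reaction functions simultaneously: (1 − (1/3)(1/3))P_{Vidio} = 193/3 + (1/3)·(205/3), so (8/9)P_{Vidio} = 784/9 and P_{Vidio} = 98.
Then P_{Streamly} = 205/3 + (1/3)·98 = 101.

98, 101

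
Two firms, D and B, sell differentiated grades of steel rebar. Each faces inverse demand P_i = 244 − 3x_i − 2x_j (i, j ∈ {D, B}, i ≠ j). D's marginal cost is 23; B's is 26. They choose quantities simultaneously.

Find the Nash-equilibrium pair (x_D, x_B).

Firm D's profit: π = x_D(244 − 3x_D − 2x_B) − 23x_D.
∂π/∂x_D = 221 − 6x_D − 2x_B = 0 ⇒ x_D = 221/6 − (1/3)x_B.
Similarly x_B = 109/3 − (1/3)x_D.
Plugging x_B into D's best response: x_D = 221/6 − (1/3)(109/3 − (1/3)x_D) ⇒ (8/9)x_D = 445/18, so x_D = 27.8125.
Then x_B = 109/3 − (1/3)·27.8125 = 27.0625.

27.8125, 27.0625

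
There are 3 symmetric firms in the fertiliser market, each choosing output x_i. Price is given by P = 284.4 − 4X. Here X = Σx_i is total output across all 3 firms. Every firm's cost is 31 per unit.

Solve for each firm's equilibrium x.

15.8375

A representative firm's profit is π_i = x_i(284.4 − 4X) − 31x_i, with X = x_i + Σ_{j≠i} x_j.
First-order condition: 253.4 − 8x_i − 4Σ_{j≠i} x_j = 0.
With identical firms, set every x_j = x: then 253.4 − 8x − 8x = 0, i.e. x = 253.4/16 = 15.8375.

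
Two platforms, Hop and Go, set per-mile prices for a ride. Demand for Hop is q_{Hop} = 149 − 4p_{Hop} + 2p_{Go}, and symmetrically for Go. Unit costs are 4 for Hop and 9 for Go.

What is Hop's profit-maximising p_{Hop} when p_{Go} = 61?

Hop's profit: π = (p_{Hop} − 4)(149 − 4p_{Hop} + 2p_{Go}).
∂π/∂p_{Hop} = 165 − 8p_{Hop} + 2p_{Go} = 0 ⇒ p_{Hop} = 20.625 + 0.25p_{Go}.
At p_{Go} = 61: p_{Hop} = 20.625 + 0.25·61 = 35.875.

35.875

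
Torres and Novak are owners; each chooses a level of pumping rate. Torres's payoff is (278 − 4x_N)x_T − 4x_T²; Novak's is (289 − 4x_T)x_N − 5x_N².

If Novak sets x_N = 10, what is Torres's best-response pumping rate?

29.75

Expanding Torres's payoff: 278x_T − 4x_Nx_T − 4x_T².
∂π/∂x_T = 278 − 4x_N − 8x_T = 0, so x_T = 34.75 − 0.5x_N.
At x_N = 10: x_T = 34.75 − 0.5·10 = 29.75.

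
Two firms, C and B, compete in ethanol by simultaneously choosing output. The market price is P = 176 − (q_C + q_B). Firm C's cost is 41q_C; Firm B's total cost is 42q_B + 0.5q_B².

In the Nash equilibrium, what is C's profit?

2937.64

Firm C's profit: π = q_C(176 − (q_C + q_B)) − 41q_C.
∂π/∂q_C = 135 − 2q_C − q_B = 0, so q_C = 67.5 − 0.5q_B.
For B: ∂π/∂q_B = 134 − 3q_B − q_C = 0 ⇒ q_B = 134/3 − (1/3)q_C.
Plugging q_B into C's best response: q_C = 67.5 − 0.5(134/3 − (1/3)q_C) ⇒ (5/6)q_C = 271/6, so q_C = 54.2.
Then q_B = 134/3 − (1/3)·54.2 = 26.6.
Price P = 176 − 80.8 = 95.2.
C's profit: (95.2 − 41)·54.2 = 2937.64.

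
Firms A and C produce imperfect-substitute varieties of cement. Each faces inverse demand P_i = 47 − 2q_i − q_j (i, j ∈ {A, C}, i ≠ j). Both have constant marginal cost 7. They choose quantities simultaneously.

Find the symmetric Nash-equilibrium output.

Firm A's profit: π = q_A(47 − 2q_A − q_C) − 7q_A.
∂π/∂q_A = 40 − 4q_A − q_C = 0 ⇒ q_A = 10 − 0.25q_C.
The game is symmetric, so in equilibrium q_C = q_A: the reaction function gives 1.25q_A = 10, hence q_A = 8.

8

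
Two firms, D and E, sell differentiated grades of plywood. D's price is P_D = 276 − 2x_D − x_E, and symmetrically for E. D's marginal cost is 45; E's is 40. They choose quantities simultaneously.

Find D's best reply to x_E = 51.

45

Firm D's profit: π = x_D(276 − 2x_D − x_E) − 45x_D.
∂π/∂x_D = 231 − 4x_D − x_E = 0 ⇒ x_D = 57.75 − 0.25x_E.
At x_E = 51: x_D = 57.75 − 0.25·51 = 45.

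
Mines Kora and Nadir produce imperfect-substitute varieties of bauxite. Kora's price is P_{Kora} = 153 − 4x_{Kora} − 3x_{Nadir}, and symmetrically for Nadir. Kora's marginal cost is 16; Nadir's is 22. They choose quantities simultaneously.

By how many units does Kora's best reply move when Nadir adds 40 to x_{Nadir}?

-15

Mine Kora's profit: π = x_{Kora}(153 − 4x_{Kora} − 3x_{Nadir}) − 16x_{Kora}.
∂π/∂x_{Kora} = 137 − 8x_{Kora} − 3x_{Nadir} = 0 ⇒ x_{Kora} = 17.125 − 0.375x_{Nadir}.
The reaction-function slope is −0.375, so a 40-unit rise in x_{Nadir} moves x_{Kora} by −0.375 × 40 = −15. Kora's best response falls — the actions are strategic substitutes.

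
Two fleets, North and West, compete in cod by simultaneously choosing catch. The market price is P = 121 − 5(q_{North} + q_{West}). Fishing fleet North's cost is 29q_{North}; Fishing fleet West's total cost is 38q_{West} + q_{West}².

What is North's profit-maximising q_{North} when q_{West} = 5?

Fishing fleet North's profit: π = q_{North}(121 − 5(q_{North} + q_{West})) − 29q_{North}.
∂π/∂q_{North} = 92 − 10q_{North} − 5q_{West} = 0, so q_{North} = 9.2 − 0.5q_{West}.
At q_{West} = 5: q_{North} = 9.2 − 0.5·5 = 6.7.

6.7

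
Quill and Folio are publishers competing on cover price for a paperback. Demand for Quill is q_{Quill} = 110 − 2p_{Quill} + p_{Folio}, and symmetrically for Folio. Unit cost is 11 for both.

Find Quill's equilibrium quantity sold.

66

Quill's profit: π = (p_{Quill} − 11)(110 − 2p_{Quill} + p_{Folio}).
∂π/∂p_{Quill} = 132 − 4p_{Quill} + p_{Folio} = 0 ⇒ p_{Quill} = 33 + 0.25p_{Folio}.
The game is symmetric, so in equilibrium p_{Folio} = p_{Quill}: the reaction function gives 0.75p_{Quill} = 33, hence p_{Quill} = 44.
q_{Quill} = 110 − 2·44 + 44 = 66.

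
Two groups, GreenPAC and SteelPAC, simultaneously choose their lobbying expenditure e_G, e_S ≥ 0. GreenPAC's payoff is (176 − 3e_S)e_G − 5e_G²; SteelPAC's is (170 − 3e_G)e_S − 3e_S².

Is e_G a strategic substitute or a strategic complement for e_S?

strategic substitutes

Expanding GreenPAC's payoff: 176e_G − 3e_Se_G − 5e_G².
∂π/∂e_G = 176 − 3e_S − 10e_G = 0, so e_G = 17.6 − 0.3e_S.
The best-response slope de_G/de_S = −0.3 < 0: the reaction function is downward-sloping, so the choices are strategic substitutes.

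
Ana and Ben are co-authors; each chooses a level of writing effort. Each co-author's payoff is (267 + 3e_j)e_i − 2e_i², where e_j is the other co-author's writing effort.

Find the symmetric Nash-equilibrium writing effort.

267

Ana's payoff is (267 + 3e_B)e_A − 2e_A².
∂π/∂e_A = 267 + 3e_B − 4e_A = 0, so e_A = 66.75 + 0.75e_B.
Setting e_A = e_B in the reaction function: e_A = 66.75 + 0.75e_A, so e_A = 66.75 / 0.25 = 267.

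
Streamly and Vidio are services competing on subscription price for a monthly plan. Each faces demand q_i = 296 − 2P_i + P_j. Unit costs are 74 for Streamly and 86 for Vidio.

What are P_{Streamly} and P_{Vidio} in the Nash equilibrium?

149.6, 154.4

Streamly's profit: π = (P_{Streamly} − 74)(296 − 2P_{Streamly} + P_{Vidio}).
∂π/∂P_{Streamly} = 444 − 4P_{Streamly} + P_{Vidio} = 0 ⇒ P_{Streamly} = 111 + 0.25P_{Vidio}.
Similarly P_{Vidio} = 117 + 0.25P_{Streamly}.
Substituting the second reaction function into the first: P_{Streamly} = 111 + 0.25(117 + 0.25P_{Streamly}), which gives 0.9375P_{Streamly} = 140.25 ⇒ P_{Streamly} = 149.6.
Then P_{Vidio} = 117 + 0.25·149.6 = 154.4.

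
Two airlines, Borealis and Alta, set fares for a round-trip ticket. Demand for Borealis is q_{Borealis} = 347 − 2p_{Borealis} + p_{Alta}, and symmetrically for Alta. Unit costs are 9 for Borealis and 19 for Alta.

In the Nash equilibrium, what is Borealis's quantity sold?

Borealis's profit: π = (p_{Borealis} − 9)(347 − 2p_{Borealis} + p_{Alta}).
∂π/∂p_{Borealis} = 365 − 4p_{Borealis} + p_{Alta} = 0 ⇒ p_{Borealis} = 91.25 + 0.25p_{Alta}.
Similarly p_{Alta} = 96.25 + 0.25p_{Borealis}.
Plugging p_{Alta} into Borealis's best response: p_{Borealis} = 91.25 + 0.25(96.25 + 0.25p_{Borealis}) ⇒ 0.9375p_{Borealis} = 115.3125, so p_{Borealis} = 123.
Then p_{Alta} = 96.25 + 0.25·123 = 127.
q_{Borealis} = 347 − 2·123 + 127 = 228.

228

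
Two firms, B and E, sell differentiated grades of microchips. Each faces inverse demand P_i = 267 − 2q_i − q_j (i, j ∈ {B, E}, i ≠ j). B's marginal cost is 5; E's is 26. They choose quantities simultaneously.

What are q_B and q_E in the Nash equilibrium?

53.8, 46.8

Firm B's profit: π = q_B(267 − 2q_B − q_E) − 5q_B.
∂π/∂q_B = 262 − 4q_B − q_E = 0 ⇒ q_B = 65.5 − 0.25q_E.
Similarly q_E = 60.25 − 0.25q_B.
Substituting the second reaction function into the first: q_B = 65.5 − 0.25(60.25 − 0.25q_B), which gives 0.9375q_B = 50.4375 ⇒ q_B = 53.8.
Then q_E = 60.25 − 0.25·53.8 = 46.8.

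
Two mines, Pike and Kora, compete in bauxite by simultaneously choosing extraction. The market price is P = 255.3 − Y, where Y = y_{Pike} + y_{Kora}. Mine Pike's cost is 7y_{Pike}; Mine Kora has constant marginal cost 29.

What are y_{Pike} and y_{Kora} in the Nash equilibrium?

90.1, 68.1

Mine Pike's profit: π = y_{Pike}(255.3 − (y_{Pike} + y_{Kora})) − 7y_{Pike}.
∂π/∂y_{Pike} = 248.3 − 2y_{Pike} − y_{Kora} = 0, so y_{Pike} = 124.15 − 0.5y_{Kora}.
By the same steps for Kora: y_{Kora} = 113.15 − 0.5y_{Pike}.
Plugging y_{Kora} into Pike's best response: y_{Pike} = 124.15 − 0.5(113.15 − 0.5y_{Pike}) ⇒ 0.75y_{Pike} = 67.575, so y_{Pike} = 90.1.
Then y_{Kora} = 113.15 − 0.5·90.1 = 68.1.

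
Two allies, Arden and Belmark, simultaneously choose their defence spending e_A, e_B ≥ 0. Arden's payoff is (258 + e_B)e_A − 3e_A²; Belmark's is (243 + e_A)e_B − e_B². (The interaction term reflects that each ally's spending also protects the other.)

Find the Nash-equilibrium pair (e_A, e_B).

Expanding Arden's payoff: 258e_A + e_Be_A − 3e_A².
∂π/∂e_A = 258 + e_B − 6e_A = 0, so e_A = 43 + (1/6)e_B.
Likewise for Belmark: e_B = 121.5 + 0.5e_A.
Plugging e_B into Arden's best response: e_A = 43 + (1/6)(121.5 + 0.5e_A) ⇒ (11/12)e_A = 63.25, so e_A = 69.
Then e_B = 121.5 + 0.5·69 = 156.

69, 156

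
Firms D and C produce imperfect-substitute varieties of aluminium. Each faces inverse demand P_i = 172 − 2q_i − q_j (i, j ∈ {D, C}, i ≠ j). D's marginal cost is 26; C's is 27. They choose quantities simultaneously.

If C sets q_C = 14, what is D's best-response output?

33

Firm D's profit: π = q_D(172 − 2q_D − q_C) − 26q_D.
∂π/∂q_D = 146 − 4q_D − q_C = 0 ⇒ q_D = 36.5 − 0.25q_C.
At q_C = 14: q_D = 36.5 − 0.25·14 = 33.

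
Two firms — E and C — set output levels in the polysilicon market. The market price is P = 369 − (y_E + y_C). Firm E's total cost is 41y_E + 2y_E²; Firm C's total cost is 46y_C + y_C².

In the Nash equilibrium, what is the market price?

Firm E's profit: π = y_E(369 − (y_E + y_C)) − 41y_E − 2y_E².
∂π/∂y_E = 328 − 6y_E − y_C = 0, so y_E = 164/3 − (1/6)y_C.
For C: ∂π/∂y_C = 323 − 4y_C − y_E = 0 ⇒ y_C = 80.75 − 0.25y_E.
Substituting the second reaction function into the first: y_E = 164/3 − (1/6)(80.75 − 0.25y_E), which gives (23/24)y_E = 989/24 ⇒ y_E = 43.
Then y_C = 80.75 − 0.25·43 = 70.
Equilibrium price: P = 369 − 113 = 256.

256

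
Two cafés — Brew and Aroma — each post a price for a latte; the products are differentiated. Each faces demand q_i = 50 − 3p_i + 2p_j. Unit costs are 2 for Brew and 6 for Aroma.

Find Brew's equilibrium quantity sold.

38.25

Brew's profit: π = (p_{Brew} − 2)(50 − 3p_{Brew} + 2p_{Aroma}).
∂π/∂p_{Brew} = 56 − 6p_{Brew} + 2p_{Aroma} = 0 ⇒ p_{Brew} = 28/3 + (1/3)p_{Aroma}.
Similarly p_{Aroma} = 34/3 + (1/3)p_{Brew}.
Substituting the second reaction function into the first: p_{Brew} = 28/3 + (1/3)(34/3 + (1/3)p_{Brew}), which gives (8/9)p_{Brew} = 118/9 ⇒ p_{Brew} = 14.75.
Then p_{Aroma} = 34/3 + (1/3)·14.75 = 16.25.
q_{Brew} = 50 − 3·14.75 + 2·16.25 = 38.25.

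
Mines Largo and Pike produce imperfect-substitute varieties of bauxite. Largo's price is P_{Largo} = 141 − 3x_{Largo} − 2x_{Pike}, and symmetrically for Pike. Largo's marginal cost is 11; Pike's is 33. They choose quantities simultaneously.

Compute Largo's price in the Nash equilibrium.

Mine Largo's profit: π = x_{Largo}(141 − 3x_{Largo} − 2x_{Pike}) − 11x_{Largo}.
∂π/∂x_{Largo} = 130 − 6x_{Largo} − 2x_{Pike} = 0 ⇒ x_{Largo} = 65/3 − (1/3)x_{Pike}.
Similarly x_{Pike} = 18 − (1/3)x_{Largo}.
Substituting the second reaction function into the first: x_{Largo} = 65/3 − (1/3)(18 − (1/3)x_{Largo}), which gives (8/9)x_{Largo} = 47/3 ⇒ x_{Largo} = 17.625.
Then x_{Pike} = 18 − (1/3)·17.625 = 12.125.
P_{Largo} = 141 − 3·17.625 − 2·12.125 = 63.875.

63.875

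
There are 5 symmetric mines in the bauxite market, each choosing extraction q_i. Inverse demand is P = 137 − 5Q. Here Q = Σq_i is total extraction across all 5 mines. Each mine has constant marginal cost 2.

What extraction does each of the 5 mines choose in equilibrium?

4.5

A representative mine's profit is π_i = q_i(137 − 5Q) − 2q_i, with Q = q_i + Σ_{j≠i} q_j.
First-order condition: 135 − 10q_i − 5Σ_{j≠i} q_j = 0.
In a symmetric equilibrium every mine chooses the same q, so Σ_{j≠i} q_j = 4q. The condition becomes 135 − 30q = 0, giving q = 135/30 = 4.5.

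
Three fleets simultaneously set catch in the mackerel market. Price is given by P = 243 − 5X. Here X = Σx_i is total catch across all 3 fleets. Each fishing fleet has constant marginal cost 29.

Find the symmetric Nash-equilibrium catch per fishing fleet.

10.7

A representative fishing fleet's profit is π_i = x_i(243 − 5X) − 29x_i, with X = x_i + Σ_{j≠i} x_j.
First-order condition: 214 − 10x_i − 5Σ_{j≠i} x_j = 0.
In a symmetric equilibrium every fishing fleet chooses the same x, so Σ_{j≠i} x_j = 2x. The condition becomes 214 − 20x = 0, giving x = 214/20 = 10.7.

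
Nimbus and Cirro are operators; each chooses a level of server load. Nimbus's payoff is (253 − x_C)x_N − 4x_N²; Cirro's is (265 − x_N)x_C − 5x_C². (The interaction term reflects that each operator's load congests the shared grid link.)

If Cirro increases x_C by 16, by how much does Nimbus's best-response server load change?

-2

Expanding Nimbus's payoff: 253x_N − x_Cx_N − 4x_N².
∂π/∂x_N = 253 − x_C − 8x_N = 0, so x_N = 31.625 − 0.125x_C.
The reaction-function slope is −0.125, so a 16-unit rise in x_C moves x_N by −0.125 × 16 = −2. Nimbus's best response falls — the actions are strategic substitutes.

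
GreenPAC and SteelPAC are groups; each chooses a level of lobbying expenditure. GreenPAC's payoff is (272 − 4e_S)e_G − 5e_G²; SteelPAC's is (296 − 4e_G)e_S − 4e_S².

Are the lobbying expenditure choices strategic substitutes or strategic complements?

strategic substitutes

Expanding GreenPAC's payoff: 272e_G − 4e_Se_G − 5e_G².
∂π/∂e_G = 272 − 4e_S − 10e_G = 0, so e_G = 27.2 − 0.4e_S.
The best-response slope de_G/de_S = −0.4 < 0: the reaction function is downward-sloping, so the choices are strategic substitutes.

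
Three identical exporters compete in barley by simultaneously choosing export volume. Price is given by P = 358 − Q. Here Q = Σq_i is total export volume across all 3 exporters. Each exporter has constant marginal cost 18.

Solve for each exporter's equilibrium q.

85

A representative exporter's profit is π_i = q_i(358 − Q) − 18q_i, with Q = q_i + Σ_{j≠i} q_j.
First-order condition: 340 − 2q_i − Σ_{j≠i} q_j = 0.
In a symmetric equilibrium every exporter chooses the same q, so Σ_{j≠i} q_j = 2q. The condition becomes 340 − 4q = 0, giving q = 340/4 = 85.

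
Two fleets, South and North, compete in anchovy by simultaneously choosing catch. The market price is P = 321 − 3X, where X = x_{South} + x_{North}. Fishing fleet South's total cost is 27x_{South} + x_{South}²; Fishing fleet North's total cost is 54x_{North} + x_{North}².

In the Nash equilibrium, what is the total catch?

51

Fishing fleet South's profit: π = x_{South}(321 − 3(x_{South} + x_{North})) − 27x_{South} − x_{South}².
∂π/∂x_{South} = 294 − 8x_{South} − 3x_{North} = 0, so x_{South} = 36.75 − 0.375x_{North}.
By the same steps for North: x_{North} = 33.375 − 0.375x_{South}.
Plugging x_{North} into South's best response: x_{South} = 36.75 − 0.375(33.375 − 0.375x_{South}) ⇒ (55/64)x_{South} = 1551/64, so x_{South} = 28.2.
Then x_{North} = 33.375 − 0.375·28.2 = 22.8.
Total catch: 28.2 + 22.8 = 51.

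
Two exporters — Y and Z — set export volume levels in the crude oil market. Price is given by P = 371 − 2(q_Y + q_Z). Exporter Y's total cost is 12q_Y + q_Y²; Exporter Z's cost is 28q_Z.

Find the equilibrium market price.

162

Exporter Y's profit: π = q_Y(371 − 2(q_Y + q_Z)) − 12q_Y − q_Y².
∂π/∂q_Y = 359 − 6q_Y − 2q_Z = 0, so q_Y = 359/6 − (1/3)q_Z.
For Z: ∂π/∂q_Z = 343 − 4q_Z − 2q_Y = 0 ⇒ q_Z = 85.75 − 0.5q_Y.
Plugging q_Z into Y's best response: q_Y = 359/6 − (1/3)(85.75 − 0.5q_Y) ⇒ (5/6)q_Y = 31.25, so q_Y = 37.5.
Then q_Z = 85.75 − 0.5·37.5 = 67.
Equilibrium price: P = 371 − 2·104.5 = 162.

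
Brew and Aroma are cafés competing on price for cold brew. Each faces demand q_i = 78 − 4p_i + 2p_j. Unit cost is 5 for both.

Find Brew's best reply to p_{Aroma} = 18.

16.75

Brew's profit: π = (p_{Brew} − 5)(78 − 4p_{Brew} + 2p_{Aroma}).
∂π/∂p_{Brew} = 98 − 8p_{Brew} + 2p_{Aroma} = 0 ⇒ p_{Brew} = 12.25 + 0.25p_{Aroma}.
At p_{Aroma} = 18: p_{Brew} = 12.25 + 0.25·18 = 16.75.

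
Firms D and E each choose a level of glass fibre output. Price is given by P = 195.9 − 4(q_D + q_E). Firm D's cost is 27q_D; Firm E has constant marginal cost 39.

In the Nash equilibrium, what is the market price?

Firm D's profit: π = q_D(195.9 − 4(q_D + q_E)) − 27q_D.
∂π/∂q_D = 168.9 − 8q_D − 4q_E = 0, so q_D = 21.1125 − 0.5q_E.
By the same steps for E: q_E = 19.6125 − 0.5q_D.
Plugging q_E into D's best response: q_D = 21.1125 − 0.5(19.6125 − 0.5q_D) ⇒ 0.75q_D = 1809/160, so q_D = 15.075.
Then q_E = 19.6125 − 0.5·15.075 = 12.075.
Equilibrium price: P = 195.9 − 4·27.15 = 87.3.

87.3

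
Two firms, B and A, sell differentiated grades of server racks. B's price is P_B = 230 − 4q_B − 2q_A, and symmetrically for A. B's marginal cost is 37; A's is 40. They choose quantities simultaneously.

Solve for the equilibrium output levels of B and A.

19.4, 18.9

Firm B's profit: π = q_B(230 − 4q_B − 2q_A) − 37q_B.
∂π/∂q_B = 193 − 8q_B − 2q_A = 0 ⇒ q_B = 24.125 − 0.25q_A.
Similarly q_A = 23.75 − 0.25q_B.
Plugging q_A into B's best response: q_B = 24.125 − 0.25(23.75 − 0.25q_B) ⇒ 0.9375q_B = 18.1875, so q_B = 19.4.
Then q_A = 23.75 − 0.25·19.4 = 18.9.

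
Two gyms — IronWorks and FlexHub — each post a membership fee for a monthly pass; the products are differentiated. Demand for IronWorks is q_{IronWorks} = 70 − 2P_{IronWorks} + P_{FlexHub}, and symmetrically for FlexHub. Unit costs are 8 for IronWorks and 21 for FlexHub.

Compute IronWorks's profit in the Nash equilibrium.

IronWorks's profit: π = (P_{IronWorks} − 8)(70 − 2P_{IronWorks} + P_{FlexHub}).
∂π/∂P_{IronWorks} = 86 − 4P_{IronWorks} + P_{FlexHub} = 0 ⇒ P_{IronWorks} = 21.5 + 0.25P_{FlexHub}.
Similarly P_{FlexHub} = 28 + 0.25P_{IronWorks}.
Substituting the second reaction function into the first: P_{IronWorks} = 21.5 + 0.25(28 + 0.25P_{IronWorks}), which gives 0.9375P_{IronWorks} = 28.5 ⇒ P_{IronWorks} = 30.4.
Then P_{FlexHub} = 28 + 0.25·30.4 = 35.6.
q_{IronWorks} = 70 − 2·30.4 + 35.6 = 44.8.
Profit = (30.4 − 8)·44.8 = 1003.52.

1003.52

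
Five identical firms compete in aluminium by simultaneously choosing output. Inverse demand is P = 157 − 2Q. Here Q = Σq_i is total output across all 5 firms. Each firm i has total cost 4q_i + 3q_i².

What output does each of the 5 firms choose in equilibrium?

A representative firm's profit is π_i = q_i(157 − 2Q) − 4q_i − 3q_i², with Q = q_i + Σ_{j≠i} q_j.
First-order condition: 153 − 10q_i − 2Σ_{j≠i} q_j = 0.
With identical firms, set every q_j = q: then 153 − 10q − 8q = 0, i.e. q = 153/18 = 8.5.

8.5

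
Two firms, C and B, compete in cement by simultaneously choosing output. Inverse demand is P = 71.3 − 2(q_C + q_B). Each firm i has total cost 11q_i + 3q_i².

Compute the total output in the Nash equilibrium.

Firm C's profit: π = q_C(71.3 − 2(q_C + q_B)) − 11q_C − 3q_C².
∂π/∂q_C = 60.3 − 10q_C − 2q_B = 0, so q_C = 6.03 − 0.2q_B.
The game is symmetric, so in equilibrium q_B = q_C: the reaction function gives 1.2q_C = 6.03, hence q_C = 5.025.
Total output: 5.025 + 5.025 = 10.05.

10.05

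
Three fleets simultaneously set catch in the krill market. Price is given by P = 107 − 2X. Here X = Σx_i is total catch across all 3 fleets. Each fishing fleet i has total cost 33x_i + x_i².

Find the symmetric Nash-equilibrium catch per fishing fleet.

A representative fishing fleet's profit is π_i = x_i(107 − 2X) − 33x_i − x_i², with X = x_i + Σ_{j≠i} x_j.
First-order condition: 74 − 6x_i − 2Σ_{j≠i} x_j = 0.
In a symmetric equilibrium every fishing fleet chooses the same x, so Σ_{j≠i} x_j = 2x. The condition becomes 74 − 10x = 0, giving x = 74/10 = 7.4.

7.4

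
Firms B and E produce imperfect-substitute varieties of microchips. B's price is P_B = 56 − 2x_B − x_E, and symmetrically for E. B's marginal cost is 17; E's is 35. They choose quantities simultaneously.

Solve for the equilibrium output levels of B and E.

Firm B's profit: π = x_B(56 − 2x_B − x_E) − 17x_B.
∂π/∂x_B = 39 − 4x_B − x_E = 0 ⇒ x_B = 9.75 − 0.25x_E.
Similarly x_E = 5.25 − 0.25x_B.
Plugging x_E into B's best response: x_B = 9.75 − 0.25(5.25 − 0.25x_B) ⇒ 0.9375x_B = 8.4375, so x_B = 9.
Then x_E = 5.25 − 0.25·9 = 3.

9, 3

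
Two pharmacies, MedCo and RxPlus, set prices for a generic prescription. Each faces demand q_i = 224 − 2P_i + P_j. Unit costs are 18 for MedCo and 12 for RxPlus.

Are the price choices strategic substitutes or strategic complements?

strategic complements

MedCo's profit: π = (P_{MedCo} − 18)(224 − 2P_{MedCo} + P_{RxPlus}).
∂π/∂P_{MedCo} = 260 − 4P_{MedCo} + P_{RxPlus} = 0 ⇒ P_{MedCo} = 65 + 0.25P_{RxPlus}.
The best-response slope dP_{MedCo}/dP_{RxPlus} = 0.25 > 0: the reaction function is upward-sloping, so the choices are strategic complements.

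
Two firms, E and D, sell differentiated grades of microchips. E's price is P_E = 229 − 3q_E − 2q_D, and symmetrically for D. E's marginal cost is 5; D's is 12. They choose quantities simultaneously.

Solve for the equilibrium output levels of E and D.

Firm E's profit: π = q_E(229 − 3q_E − 2q_D) − 5q_E.
∂π/∂q_E = 224 − 6q_E − 2q_D = 0 ⇒ q_E = 112/3 − (1/3)q_D.
Similarly q_D = 217/6 − (1/3)q_E.
Solving the two reaction functions simultaneously: (1 − (−1/3)(−1/3))q_E = 112/3 − (1/3)·(217/6), so (8/9)q_E = 455/18 and q_E = 28.4375.
Then q_D = 217/6 − (1/3)·28.4375 = 26.6875.

28.4375, 26.6875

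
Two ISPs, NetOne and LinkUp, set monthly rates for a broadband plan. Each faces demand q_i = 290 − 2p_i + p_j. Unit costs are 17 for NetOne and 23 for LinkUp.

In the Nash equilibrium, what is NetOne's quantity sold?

183.6

NetOne's profit: π = (p_{NetOne} − 17)(290 − 2p_{NetOne} + p_{LinkUp}).
∂π/∂p_{NetOne} = 324 − 4p_{NetOne} + p_{LinkUp} = 0 ⇒ p_{NetOne} = 81 + 0.25p_{LinkUp}.
Similarly p_{LinkUp} = 84 + 0.25p_{NetOne}.
Solving the two reaction functions simultaneously: (1 − (0.25)(0.25))p_{NetOne} = 81 + 0.25·84, so 0.9375p_{NetOne} = 102 and p_{NetOne} = 108.8.
Then p_{LinkUp} = 84 + 0.25·108.8 = 111.2.
q_{NetOne} = 290 − 2·108.8 + 111.2 = 183.6.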